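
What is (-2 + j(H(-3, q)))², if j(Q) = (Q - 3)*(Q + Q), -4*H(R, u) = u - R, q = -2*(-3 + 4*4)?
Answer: 56169/64 ≈ 877.64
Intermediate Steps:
q = -26 (q = -2*(-3 + 16) = -2*13 = -26)
H(R, u) = -u/4 + R/4 (H(R, u) = -(u - R)/4 = -u/4 + R/4)
j(Q) = 2*Q*(-3 + Q) (j(Q) = (-3 + Q)*(2*Q) = 2*Q*(-3 + Q))
(-2 + j(H(-3, q)))² = (-2 + 2*(-¼*(-26) + (¼)*(-3))*(-3 + (-¼*(-26) + (¼)*(-3))))² = (-2 + 2*(13/2 - ¾)*(-3 + (13/2 - ¾)))² = (-2 + 2*(23/4)*(-3 + 23/4))² = (-2 + 2*(23/4)*(11/4))² = (-2 + 253/8)² = (237/8)² = 56169/64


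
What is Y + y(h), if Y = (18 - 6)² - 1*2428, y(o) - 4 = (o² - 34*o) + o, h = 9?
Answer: -2496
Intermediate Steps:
y(o) = 4 + o² - 33*o (y(o) = 4 + ((o² - 34*o) + o) = 4 + (o² - 33*o) = 4 + o² - 33*o)
Y = -2284 (Y = 12² - 2428 = 144 - 2428 = -2284)
Y + y(h) = -2284 + (4 + 9² - 33*9) = -2284 + (4 + 81 - 297) = -2284 - 212 = -2496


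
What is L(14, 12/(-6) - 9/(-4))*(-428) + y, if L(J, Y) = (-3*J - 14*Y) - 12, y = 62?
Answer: 24672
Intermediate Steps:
L(J, Y) = -12 - 14*Y - 3*J (L(J, Y) = (-14*Y - 3*J) - 12 = -12 - 14*Y - 3*J)
L(14, 12/(-6) - 9/(-4))*(-428) + y = (-12 - 14*(12/(-6) - 9/(-4)) - 3*14)*(-428) + 62 = (-12 - 14*(12*(-1/6) - 9*(-1/4)) - 42)*(-428) + 62 = (-12 - 14*(-2 + 9/4) - 42)*(-428) + 62 = (-12 - 14*1/4 - 42)*(-428) + 62 = (-12 - 7/2 - 42)*(-428) + 62 = -115/2*(-428) + 62 = 24610 + 62 = 24672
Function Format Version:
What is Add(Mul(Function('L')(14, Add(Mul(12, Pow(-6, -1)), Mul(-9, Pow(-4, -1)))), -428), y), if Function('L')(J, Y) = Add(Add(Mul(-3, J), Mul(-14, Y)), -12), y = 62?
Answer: 24672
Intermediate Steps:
Function('L')(J, Y) = Add(-12, Mul(-14, Y), Mul(-3, J)) (Function('L')(J, Y) = Add(Add(Mul(-14, Y), Mul(-3, J)), -12) = Add(-12, Mul(-14, Y), Mul(-3, J)))
Add(Mul(Function('L')(14, Add(Mul(12, Pow(-6, -1)), Mul(-9, Pow(-4, -1)))), -428), y) = Add(Mul(Add(-12, Mul(-14, Add(Mul(12, Pow(-6, -1)), Mul(-9, Pow(-4, -1)))), Mul(-3, 14)), -428), 62) = Add(Mul(Add(-12, Mul(-14, Add(Mul(12, Rational(-1, 6)), Mul(-9, Rational(-1, 4)))), -42), -428), 62) = Add(Mul(Add(-12, Mul(-14, Add(-2, Rational(9, 4))), -42), -428), 62) = Add(Mul(Add(-12, Mul(-14, Rational(1, 4)), -42), -428), 62) = Add(Mul(Add(-12, Rational(-7, 2), -42), -428), 62) = Add(Mul(Rational(-115, 2), -428), 62) = Add(24610, 62) = 24672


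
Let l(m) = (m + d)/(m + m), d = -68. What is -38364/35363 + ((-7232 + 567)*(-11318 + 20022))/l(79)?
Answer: -324134474646644/388993 ≈ -8.3327e+8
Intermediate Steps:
l(m) = (-68 + m)/(2*m) (l(m) = (m - 68)/(m + m) = (-68 + m)/((2*m)) = (-68 + m)*(1/(2*m)) = (-68 + m)/(2*m))
-38364/35363 + ((-7232 + 567)*(-11318 + 20022))/l(79) = -38364/35363 + ((-7232 + 567)*(-11318 + 20022))/(((½)*(-68 + 79)/79)) = -38364*1/35363 + (-6665*8704)/(((½)*(1/79)*11)) = -38364/35363 - 58012160/11/158 = -38364/35363 - 58012160*158/11 = -38364/35363 - 9165921280/11 = -324134474646644/388993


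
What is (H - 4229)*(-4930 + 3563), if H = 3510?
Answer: 982873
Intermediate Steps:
(H - 4229)*(-4930 + 3563) = (3510 - 4229)*(-4930 + 3563) = -719*(-1367) = 982873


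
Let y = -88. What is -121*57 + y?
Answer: -6985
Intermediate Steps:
-121*57 + y = -121*57 - 88 = -6897 - 88 = -6985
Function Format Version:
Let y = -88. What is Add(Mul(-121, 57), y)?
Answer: -6985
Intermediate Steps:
Add(Mul(-121, 57), y) = Add(Mul(-121, 57), -88) = Add(-6897, -88) = -6985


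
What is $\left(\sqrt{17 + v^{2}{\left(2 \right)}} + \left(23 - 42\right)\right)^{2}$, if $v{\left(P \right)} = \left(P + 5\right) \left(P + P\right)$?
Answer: $1162 - 114 \sqrt{89} \approx 86.526$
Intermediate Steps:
$v{\left(P \right)} = 2 P \left(5 + P\right)$ ($v{\left(P \right)} = \left(5 + P\right) 2 P = 2 P \left(5 + P\right)$)
$\left(\sqrt{17 + v^{2}{\left(2 \right)}} + \left(23 - 42\right)\right)^{2} = \left(\sqrt{17 + \left(2 \cdot 2 \left(5 + 2\right)\right)^{2}} + \left(23 - 42\right)\right)^{2} = \left(\sqrt{17 + \left(2 \cdot 2 \cdot 7\right)^{2}} + \left(23 - 42\right)\right)^{2} = \left(\sqrt{17 + 28^{2}} - 19\right)^{2} = \left(\sqrt{17 + 784} - 19\right)^{2} = \left(\sqrt{801} - 19\right)^{2} = \left(3 \sqrt{89} - 19\right)^{2} = \left(-19 + 3 \sqrt{89}\right)^{2}$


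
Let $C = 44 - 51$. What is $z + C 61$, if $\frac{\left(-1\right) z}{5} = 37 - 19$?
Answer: $-517$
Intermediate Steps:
$z = -90$ ($z = - 5 \left(37 - 19\right) = \left(-5\right) 18 = -90$)
$C = -7$
$z + C 61 = -90 - 427 = -517$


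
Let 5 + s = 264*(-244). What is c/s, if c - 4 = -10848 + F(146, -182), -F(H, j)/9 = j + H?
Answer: 10520/64421 ≈ 0.16330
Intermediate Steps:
F(H, j) = -9*H - 9*j (F(H, j) = -9*(j + H) = -9*(H + j) = -9*H - 9*j)
c = -10520 (c = 4 + (-10848 + (-9*146 - 9*(-182))) = 4 + (-10848 + (-1314 + 1638)) = 4 + (-10848 + 324) = 4 - 10524 = -10520)
s = -64421 (s = -5 + 264*(-244) = -5 - 64416 = -64421)
c/s = -10520/(-64421) = -10520*(-1/64421) = 10520/64421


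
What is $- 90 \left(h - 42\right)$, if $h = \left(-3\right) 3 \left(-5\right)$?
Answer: $-270$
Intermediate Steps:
$h = 45$ ($h = \left(-9\right) \left(-5\right) = 45$)
$- 90 \left(h - 42\right) = - 90 \left(45 - 42\right) = \left(-90\right) 3 = -270$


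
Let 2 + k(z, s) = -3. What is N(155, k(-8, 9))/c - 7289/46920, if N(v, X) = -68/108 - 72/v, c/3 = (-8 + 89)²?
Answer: -8008456417/51532770888 ≈ -0.15541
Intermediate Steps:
k(z, s) = -5 (k(z, s) = -2 - 3 = -5)
c = 19683 (c = 3*(-8 + 89)² = 3*81² = 3*6561 = 19683)
N(v, X) = -17/27 - 72/v (N(v, X) = -68*1/108 - 72/v = -17/27 - 72/v)
N(155, k(-8, 9))/c - 7289/46920 = (-17/27 - 72/155)/19683 - 7289/46920 = (-17/27 - 72*1/155)*(1/19683) - 7289*1/46920 = (-17/27 - 72/155)*(1/19683) - 7289/46920 = -4579/4185*1/19683 - 7289/46920 = -4579/82373355 - 7289/46920 = -8008456417/51532770888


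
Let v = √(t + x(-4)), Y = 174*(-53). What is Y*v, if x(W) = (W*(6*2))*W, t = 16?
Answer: -36888*√13 ≈ -1.3300e+5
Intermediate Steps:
x(W) = 12*W² (x(W) = (W*12)*W = (12*W)*W = 12*W²)
Y = -9222
v = 4*√13 (v = √(16 + 12*(-4)²) = √(16 + 12*16) = √(16 + 192) = √208 = 4*√13 ≈ 14.422)
Y*v = -36888*√13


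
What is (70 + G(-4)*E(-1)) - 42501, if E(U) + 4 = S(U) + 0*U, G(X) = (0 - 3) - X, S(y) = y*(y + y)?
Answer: -42433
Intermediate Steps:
S(y) = 2*y² (S(y) = y*(2*y) = 2*y²)
G(X) = -3 - X
E(U) = -4 + 2*U² (E(U) = -4 + (2*U² + 0*U) = -4 + (2*U² + 0) = -4 + 2*U²)
(70 + G(-4)*E(-1)) - 42501 = (70 + (-3 - 1*(-4))*(-4 + 2*(-1)²)) - 42501 = (70 + (-3 + 4)*(-4 + 2*1)) - 42501 = (70 + 1*(-4 + 2)) - 42501 = (70 + 1*(-2)) - 42501 = (70 - 2) - 42501 = 68 - 42501 = -42433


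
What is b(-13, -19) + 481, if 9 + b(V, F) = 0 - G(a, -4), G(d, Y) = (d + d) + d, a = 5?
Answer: 457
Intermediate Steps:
G(d, Y) = 3*d (G(d, Y) = 2*d + d = 3*d)
b(V, F) = -24 (b(V, F) = -9 + (0 - 3*5) = -9 + (0 - 1*15) = -9 + (0 - 15) = -9 - 15 = -24)
b(-13, -19) + 481 = -24 + 481 = 457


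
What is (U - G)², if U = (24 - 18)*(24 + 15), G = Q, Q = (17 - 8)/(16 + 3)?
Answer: 19686969/361 ≈ 54535.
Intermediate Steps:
Q = 9/19 ≈ 0.47368
G = 9/19 ≈ 0.47368
U = 234 (U = 6*39 = 234)
(U - G)² = (234 - 1*9/19)² = (234 - 9/19)² = (4437/19)² = 19686969/361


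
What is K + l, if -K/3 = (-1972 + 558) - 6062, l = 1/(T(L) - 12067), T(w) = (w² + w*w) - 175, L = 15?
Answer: 264470975/11792 ≈ 22428.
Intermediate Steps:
T(w) = -175 + 2*w² (T(w) = (w² + w²) - 175 = 2*w² - 175 = -175 + 2*w²)
l = -1/11792 (l = 1/((-175 + 2*15²) - 12067) = 1/((-175 + 2*225) - 12067) = 1/((-175 + 450) - 12067) = 1/(275 - 12067) = 1/(-11792) = -1/11792 ≈ -8.4803e-5)
K = 22428 (K = -3*((-1972 + 558) - 6062) = -3*(-1414 - 6062) = -3*(-7476) = 22428)
K + l = 22428 - 1/11792 = 264470975/11792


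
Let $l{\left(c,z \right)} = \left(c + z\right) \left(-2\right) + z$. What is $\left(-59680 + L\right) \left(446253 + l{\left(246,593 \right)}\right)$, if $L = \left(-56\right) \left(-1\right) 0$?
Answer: $-26567626240$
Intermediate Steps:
$l{\left(c,z \right)} = - z - 2 c$ ($l{\left(c,z \right)} = \left(- 2 c - 2 z\right) + z = - z - 2 c$)
$L = 0$ ($L = 56 \cdot 0 = 0$)
$\left(-59680 + L\right) \left(446253 + l{\left(246,593 \right)}\right) = \left(-59680 + 0\right) \left(446253 - 1085\right) = - 59680 \left(446253 - 1085\right) = \left(-59680\right) 445168 = -26567626240$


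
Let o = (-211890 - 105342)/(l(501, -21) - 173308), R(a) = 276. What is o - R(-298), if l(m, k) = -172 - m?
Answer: -47701524/173981 ≈ -274.18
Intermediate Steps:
o = 317232/173981 (o = (-211890 - 105342)/((-172 - 1*501) - 173308) = -317232/((-172 - 501) - 173308) = -317232/(-673 - 173308) = -317232/(-173981) = -317232*(-1/173981) = 317232/173981 ≈ 1.8234)
o - R(-298) = 317232/173981 - 1*276 = 317232/173981 - 276 = -47701524/173981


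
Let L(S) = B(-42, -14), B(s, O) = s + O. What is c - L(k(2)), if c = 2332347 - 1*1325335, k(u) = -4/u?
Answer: 1007068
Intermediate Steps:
B(s, O) = O + s
L(S) = -56 (L(S) = -14 - 42 = -56)
c = 1007012 (c = 2332347 - 1325335 = 1007012)
c - L(k(2)) = 1007012 - 1*(-56) = 1007012 + 56 = 1007068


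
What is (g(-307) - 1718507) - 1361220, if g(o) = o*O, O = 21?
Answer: -3086174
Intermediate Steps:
g(o) = 21*o (g(o) = o*21 = 21*o)
(g(-307) - 1718507) - 1361220 = (21*(-307) - 1718507) - 1361220 = (-6447 - 1718507) - 1361220 = -1724954 - 1361220 = -3086174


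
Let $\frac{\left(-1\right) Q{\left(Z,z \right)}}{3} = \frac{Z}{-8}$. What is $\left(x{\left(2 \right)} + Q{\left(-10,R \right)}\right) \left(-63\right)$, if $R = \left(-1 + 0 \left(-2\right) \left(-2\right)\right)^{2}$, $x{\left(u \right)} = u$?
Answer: $\frac{441}{4} \approx 110.25$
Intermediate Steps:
$R = 1$ ($R = \left(-1 + 0 \left(-2\right)\right)^{2} = \left(-1 + 0\right)^{2} = \left(-1\right)^{2} = 1$)
$Q{\left(Z,z \right)} = \frac{3 Z}{8}$ ($Q{\left(Z,z \right)} = - 3 \frac{Z}{-8} = - 3 Z \left(- \frac{1}{8}\right) = - 3 \left(- \frac{Z}{8}\right) = \frac{3 Z}{8}$)
$\left(x{\left(2 \right)} + Q{\left(-10,R \right)}\right) \left(-63\right) = \left(2 + \frac{3}{8} \left(-10\right)\right) \left(-63\right) = \left(2 - \frac{15}{4}\right) \left(-63\right) = \left(- \frac{7}{4}\right) \left(-63\right) = \frac{441}{4}$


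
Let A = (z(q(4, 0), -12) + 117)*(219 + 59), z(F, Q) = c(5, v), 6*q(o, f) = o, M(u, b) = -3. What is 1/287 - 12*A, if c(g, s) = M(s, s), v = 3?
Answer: -109147247/287 ≈ -3.8030e+5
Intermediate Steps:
q(o, f) = o/6
c(g, s) = -3
z(F, Q) = -3
A = 31692 (A = (-3 + 117)*(219 + 59) = 114*278 = 31692)
1/287 - 12*A = 1/287 - 12*31692 = 1/287 - 380304 = -109147247/287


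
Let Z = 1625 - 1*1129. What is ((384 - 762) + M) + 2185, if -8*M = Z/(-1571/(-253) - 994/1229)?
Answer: 3015175445/1679277 ≈ 1795.5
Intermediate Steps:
Z = 496 (Z = 1625 - 1129 = 496)
M = -19278094/1679277 (M = -62/(-1571/(-253) - 994/1229) = -62/(-1571*(-1/253) - 994*1/1229) = -62/(1571/253 - 994/1229) = -62/1679277/310937 = -62*310937/1679277 = -⅛*154224752/1679277 = -19278094/1679277 ≈ -11.480)
((384 - 762) + M) + 2185 = ((384 - 762) - 19278094/1679277) + 2185 = (-378 - 19278094/1679277) + 2185 = -654044800/1679277 + 2185 = 3015175445/1679277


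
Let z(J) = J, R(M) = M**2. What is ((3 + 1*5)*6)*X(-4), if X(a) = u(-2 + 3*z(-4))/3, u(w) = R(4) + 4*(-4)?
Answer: 0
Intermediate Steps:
u(w) = 0 (u(w) = 4**2 + 4*(-4) = 16 - 16 = 0)
X(a) = 0 (X(a) = 0/3 = 0*(1/3) = 0)
((3 + 1*5)*6)*X(-4) = ((3 + 1*5)*6)*0 = ((3 + 5)*6)*0 = (8*6)*0 = 48*0 = 0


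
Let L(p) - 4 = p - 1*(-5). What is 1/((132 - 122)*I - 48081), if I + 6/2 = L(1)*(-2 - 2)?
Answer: -1/48511 ≈ -2.0614e-5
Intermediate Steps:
L(p) = 9 + p (L(p) = 4 + (p - 1*(-5)) = 4 + (p + 5) = 4 + (5 + p) = 9 + p)
I = -43 (I = -3 + (9 + 1)*(-2 - 2) = -3 + 10*(-4) = -3 - 40 = -43)
1/((132 - 122)*I - 48081) = 1/((132 - 122)*(-43) - 48081) = 1/(10*(-43) - 48081) = 1/(-430 - 48081) = 1/(-48511) = -1/48511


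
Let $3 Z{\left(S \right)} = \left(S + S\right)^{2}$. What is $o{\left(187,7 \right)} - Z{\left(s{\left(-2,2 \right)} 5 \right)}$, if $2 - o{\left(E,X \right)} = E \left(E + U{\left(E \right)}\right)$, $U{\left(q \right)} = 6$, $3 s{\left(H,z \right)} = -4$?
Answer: $- \frac{976003}{27} \approx -36148.0$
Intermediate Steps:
$s{\left(H,z \right)} = - \frac{4}{3}$ ($s{\left(H,z \right)} = \frac{1}{3} \left(-4\right) = - \frac{4}{3}$)
$o{\left(E,X \right)} = 2 - E \left(6 + E\right)$ ($o{\left(E,X \right)} = 2 - E \left(E + 6\right) = 2 - E \left(6 + E\right)$)
$Z{\left(S \right)} = \frac{4 S^{2}}{3}$ ($Z{\left(S \right)} = \frac{\left(S + S\right)^{2}}{3} = \frac{\left(2 S\right)^{2}}{3} = \frac{4 S^{2}}{3}$)
$o{\left(187,7 \right)} - Z{\left(s{\left(-2,2 \right)} 5 \right)} = \left(2 - 187^{2} - 1122\right) - \frac{4 \left(\left(- \frac{4}{3}\right) 5\right)^{2}}{3} = \left(2 - 34969 - 1122\right) - \frac{4 \left(- \frac{20}{3}\right)^{2}}{3} = \left(2 - 34969 - 1122\right) - \frac{4}{3} \cdot \frac{400}{9} = -36089 - \frac{1600}{27} = - \frac{976003}{27}$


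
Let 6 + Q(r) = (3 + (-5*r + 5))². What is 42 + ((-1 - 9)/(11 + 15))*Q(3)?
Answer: 331/13 ≈ 25.462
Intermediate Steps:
Q(r) = -6 + (8 - 5*r)² (Q(r) = -6 + (3 + (-5*r + 5))² = -6 + (3 + (5 - 5*r))² = -6 + (8 - 5*r)²)
42 + ((-1 - 9)/(11 + 15))*Q(3) = 42 + ((-1 - 9)/(11 + 15))*(-6 + (-8 + 5*3)²) = 42 + (-10/26)*(-6 + (-8 + 15)²) = 42 + (-10*1/26)*(-6 + 7²) = 42 - 5*(-6 + 49)/13 = 42 - 5/13*43 = 42 - 215/13 = 331/13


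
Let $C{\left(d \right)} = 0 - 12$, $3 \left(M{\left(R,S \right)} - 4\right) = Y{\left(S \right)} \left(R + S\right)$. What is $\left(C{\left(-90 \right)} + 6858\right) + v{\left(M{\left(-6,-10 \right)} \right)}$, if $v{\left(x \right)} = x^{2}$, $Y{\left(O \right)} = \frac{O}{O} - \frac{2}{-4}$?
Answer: $6862$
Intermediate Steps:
$Y{\left(O \right)} = \frac{3}{2}$ ($Y{\left(O \right)} = 1 - - \frac{1}{2} = 1 + \frac{1}{2} = \frac{3}{2}$)
$M{\left(R,S \right)} = 4 + \frac{R}{2} + \frac{S}{2}$ ($M{\left(R,S \right)} = 4 + \frac{\frac{3}{2} \left(R + S\right)}{3} = 4 + \frac{\frac{3 R}{2} + \frac{3 S}{2}}{3} = 4 + \left(\frac{R}{2} + \frac{S}{2}\right) = 4 + \frac{R}{2} + \frac{S}{2}$)
$C{\left(d \right)} = -12$
$\left(C{\left(-90 \right)} + 6858\right) + v{\left(M{\left(-6,-10 \right)} \right)} = \left(-12 + 6858\right) + \left(4 + \frac{1}{2} \left(-6\right) + \frac{1}{2} \left(-10\right)\right)^{2} = 6846 + \left(4 - 3 - 5\right)^{2} = 6846 + \left(-4\right)^{2} = 6846 + 16 = 6862$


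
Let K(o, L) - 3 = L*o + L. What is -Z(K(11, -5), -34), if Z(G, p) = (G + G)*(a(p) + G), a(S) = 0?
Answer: -6498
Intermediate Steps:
K(o, L) = 3 + L + L*o (K(o, L) = 3 + (L*o + L) = 3 + (L + L*o) = 3 + L + L*o)
Z(G, p) = 2*G² (Z(G, p) = (G + G)*(0 + G) = (2*G)*G = 2*G²)
-Z(K(11, -5), -34) = -2*(3 - 5 - 5*11)² = -2*(3 - 5 - 55)² = -2*(-57)² = -2*3249 = -1*6498 = -6498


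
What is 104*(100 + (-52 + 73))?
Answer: 12584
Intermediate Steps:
104*(100 + (-52 + 73)) = 104*(100 + 21) = 104*121 = 12584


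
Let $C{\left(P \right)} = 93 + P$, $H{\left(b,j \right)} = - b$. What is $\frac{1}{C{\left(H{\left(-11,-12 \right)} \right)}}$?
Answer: $\frac{1}{104} \approx 0.0096154$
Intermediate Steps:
$\frac{1}{C{\left(H{\left(-11,-12 \right)} \right)}} = \frac{1}{93 - -11} = \frac{1}{93 + 11} = \frac{1}{104}$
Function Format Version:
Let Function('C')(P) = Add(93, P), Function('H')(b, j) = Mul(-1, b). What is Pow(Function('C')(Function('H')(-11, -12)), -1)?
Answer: Rational(1, 104) ≈ 0.0096154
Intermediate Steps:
Pow(Function('C')(Function('H')(-11, -12)), -1) = Pow(Add(93, Mul(-1, -11)), -1) = Pow(Add(93, 11), -1) = Pow(104, -1) = Rational(1, 104)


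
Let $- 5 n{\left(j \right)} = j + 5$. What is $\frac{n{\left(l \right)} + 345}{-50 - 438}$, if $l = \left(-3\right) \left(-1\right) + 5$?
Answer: $- \frac{214}{305} \approx -0.70164$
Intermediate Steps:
$l = 8$ ($l = 3 + 5 = 8$)
$n{\left(j \right)} = -1 - \frac{j}{5}$ ($n{\left(j \right)} = - \frac{j + 5}{5} = - \frac{5 + j}{5} = -1 - \frac{j}{5}$)
$\frac{n{\left(l \right)} + 345}{-50 - 438} = \frac{\left(-1 - \frac{8}{5}\right) + 345}{-50 - 438} = \frac{\left(-1 - \frac{8}{5}\right) + 345}{-488} = \left(- \frac{13}{5} + 345\right) \left(- \frac{1}{488}\right) = \frac{1712}{5} \left(- \frac{1}{488}\right) = - \frac{214}{305}$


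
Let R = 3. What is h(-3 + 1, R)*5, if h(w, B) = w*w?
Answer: 20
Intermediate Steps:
h(w, B) = w²
h(-3 + 1, R)*5 = (-3 + 1)²*5 = (-2)²*5 = 4*5 = 20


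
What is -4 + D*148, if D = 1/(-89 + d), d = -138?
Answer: -1056/227 ≈ -4.6520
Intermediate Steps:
D = -1/227 (D = 1/(-89 - 138) = 1/(-227) = -1/227 ≈ -0.0044053)
-4 + D*148 = -4 - 1/227*148 = -4 - 148/227 = -1056/227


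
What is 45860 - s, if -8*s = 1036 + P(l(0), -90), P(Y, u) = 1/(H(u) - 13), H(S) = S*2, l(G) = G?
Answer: 71007787/1544 ≈ 45990.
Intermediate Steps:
H(S) = 2*S
P(Y, u) = 1/(-13 + 2*u) (P(Y, u) = 1/(2*u - 13) = 1/(-13 + 2*u))
s = -199947/1544 (s = -(1036 + 1/(-13 + 2*(-90)))/8 = -(1036 + 1/(-13 - 180))/8 = -(1036 + 1/(-193))/8 = -(1036 - 1/193)/8 = -⅛*199947/193 = -199947/1544 ≈ -129.50)
45860 - s = 45860 - 1*(-199947/1544) = 45860 + 199947/1544 = 71007787/1544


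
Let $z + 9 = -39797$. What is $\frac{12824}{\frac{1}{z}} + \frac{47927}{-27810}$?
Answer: $- \frac{14196230372567}{27810} \approx -5.1047 \cdot 10^{8}$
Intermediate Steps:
$z = -39806$ ($z = -9 - 39797 = -39806$)
$\frac{12824}{\frac{1}{z}} + \frac{47927}{-27810} = \frac{12824}{\frac{1}{-39806}} + \frac{47927}{-27810} = \frac{12824}{- \frac{1}{39806}} + 47927 \left(- \frac{1}{27810}\right) = 12824 \left(-39806\right) - \frac{47927}{27810} = -510472144 - \frac{47927}{27810} = - \frac{14196230372567}{27810}$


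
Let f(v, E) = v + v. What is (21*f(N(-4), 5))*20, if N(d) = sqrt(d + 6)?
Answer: 840*sqrt(2) ≈ 1187.9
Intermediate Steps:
N(d) = sqrt(6 + d)
f(v, E) = 2*v
(21*f(N(-4), 5))*20 = (21*(2*sqrt(6 - 4)))*20 = (21*(2*sqrt(2)))*20 = (42*sqrt(2))*20 = 840*sqrt(2)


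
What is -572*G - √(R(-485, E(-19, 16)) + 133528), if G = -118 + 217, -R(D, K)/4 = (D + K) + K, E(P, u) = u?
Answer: -56628 - 2*√33835 ≈ -56996.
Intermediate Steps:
R(D, K) = -8*K - 4*D (R(D, K) = -4*((D + K) + K) = -4*(D + 2*K) = -8*K - 4*D)
G = 99
-572*G - √(R(-485, E(-19, 16)) + 133528) = -572*99 - √((-8*16 - 4*(-485)) + 133528) = -56628 - √((-128 + 1940) + 133528) = -56628 - √(1812 + 133528) = -56628 - √135340 = -56628 - 2*√33835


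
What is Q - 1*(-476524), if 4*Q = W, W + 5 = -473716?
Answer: 1432375/4 ≈ 3.5809e+5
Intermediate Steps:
W = -473721 (W = -5 - 473716 = -473721)
Q = -473721/4 (Q = (1/4)*(-473721) = -473721/4 ≈ -1.1843e+5)
Q - 1*(-476524) = -473721/4 - 1*(-476524) = -473721/4 + 476524 = 1432375/4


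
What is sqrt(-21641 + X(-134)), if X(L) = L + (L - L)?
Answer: 5*I*sqrt(871) ≈ 147.56*I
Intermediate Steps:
X(L) = L (X(L) = L + 0 = L)
sqrt(-21641 + X(-134)) = sqrt(-21641 - 134) = sqrt(-21775) = 5*I*sqrt(871)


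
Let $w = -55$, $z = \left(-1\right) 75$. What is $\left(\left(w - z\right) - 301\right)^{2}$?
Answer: $78961$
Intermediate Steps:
$z = -75$
$\left(\left(w - z\right) - 301\right)^{2} = \left(\left(-55 - -75\right) - 301\right)^{2} = \left(\left(-55 + 75\right) - 301\right)^{2} = \left(20 - 301\right)^{2} = \left(-281\right)^{2} = 78961$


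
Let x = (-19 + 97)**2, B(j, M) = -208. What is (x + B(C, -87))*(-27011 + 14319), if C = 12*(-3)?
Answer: -74578192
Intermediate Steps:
C = -36
x = 6084 (x = 78**2 = 6084)
(x + B(C, -87))*(-27011 + 14319) = (6084 - 208)*(-27011 + 14319) = 5876*(-12692) = -74578192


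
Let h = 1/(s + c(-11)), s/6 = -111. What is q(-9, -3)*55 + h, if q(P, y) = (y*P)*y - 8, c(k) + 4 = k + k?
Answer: -3387341/692 ≈ -4895.0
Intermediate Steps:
c(k) = -4 + 2*k (c(k) = -4 + (k + k) = -4 + 2*k)
s = -666 (s = 6*(-111) = -666)
q(P, y) = -8 + P*y² (q(P, y) = (P*y)*y - 8 = P*y² - 8 = -8 + P*y²)
h = -1/692 (h = 1/(-666 + (-4 + 2*(-11))) = 1/(-666 + (-4 - 22)) = 1/(-666 - 26) = 1/(-692) = -1/692 ≈ -0.0014451)
q(-9, -3)*55 + h = (-8 - 9*(-3)²)*55 - 1/692 = (-8 - 9*9)*55 - 1/692 = (-8 - 81)*55 - 1/692 = -89*55 - 1/692 = -4895 - 1/692 = -3387341/692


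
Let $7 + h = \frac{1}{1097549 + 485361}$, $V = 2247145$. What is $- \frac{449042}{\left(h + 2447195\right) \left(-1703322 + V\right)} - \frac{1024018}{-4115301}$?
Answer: $\frac{102723269905559129065034}{412822575963733889014503} \approx 0.24883$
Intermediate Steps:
$h = - \frac{11080369}{1582910}$ ($h = -7 + \frac{1}{1097549 + 485361} = -7 + \frac{1}{1582910} = - \frac{11080369}{1582910} \approx -7.0$)
$- \frac{449042}{\left(h + 2447195\right) \left(-1703322 + V\right)} - \frac{1024018}{-4115301} = - \frac{449042}{\left(- \frac{11080369}{1582910} + 2447195\right) \left(-1703322 + 2247145\right)} - \frac{1024018}{-4115301} = - \frac{449042}{\frac{3873678357081}{1582910} \cdot 543823} - - \frac{1024018}{4115301} = - \frac{449042}{\frac{300942197883265809}{226130}} + \frac{1024018}{4115301} = \left(-449042\right) \frac{226130}{300942197883265809} + \frac{1024018}{4115301} = - \frac{101541867460}{300942197883265809} + \frac{1024018}{4115301} = \frac{102723269905559129065034}{412822575963733889014503}$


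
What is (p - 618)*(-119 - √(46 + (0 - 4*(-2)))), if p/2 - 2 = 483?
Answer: -41888 - 1056*√6 ≈ -44475.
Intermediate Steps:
p = 970 (p = 4 + 2*483 = 4 + 966 = 970)
(p - 618)*(-119 - √(46 + (0 - 4*(-2)))) = (970 - 618)*(-119 - √(46 + (0 - 4*(-2)))) = 352*(-119 - √(46 + (0 + 8))) = 352*(-119 - √(46 + 8)) = 352*(-119 - √54) = 352*(-119 - 3*√6) = -41888 - 1056*√6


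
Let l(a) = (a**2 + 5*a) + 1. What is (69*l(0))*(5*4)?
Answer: 1380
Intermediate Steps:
l(a) = 1 + a**2 + 5*a
(69*l(0))*(5*4) = (69*(1 + 0**2 + 5*0))*(5*4) = (69*(1 + 0 + 0))*20 = (69*1)*20 = 69*20 = 1380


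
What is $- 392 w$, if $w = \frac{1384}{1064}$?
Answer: $- \frac{9688}{19} \approx -509.89$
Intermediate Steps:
$w = \frac{173}{133}$ ($w = 1384 \cdot \frac{1}{1064} = \frac{173}{133} \approx 1.3008$)
$- 392 w = \left(-392\right) \frac{173}{133} = - \frac{9688}{19}$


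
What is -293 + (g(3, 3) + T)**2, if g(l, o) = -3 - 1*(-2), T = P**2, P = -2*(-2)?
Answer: -68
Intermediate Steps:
P = 4
T = 16 (T = 4**2 = 16)
g(l, o) = -1 (g(l, o) = -3 + 2 = -1)
-293 + (g(3, 3) + T)**2 = -293 + (-1 + 16)**2 = -293 + 15**2 = -293 + 225 = -68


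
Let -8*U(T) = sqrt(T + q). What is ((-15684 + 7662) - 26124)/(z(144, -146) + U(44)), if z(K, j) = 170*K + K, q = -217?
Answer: -53811910656/38805848237 - 273168*I*sqrt(173)/38805848237 ≈ -1.3867 - 9.2588e-5*I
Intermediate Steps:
z(K, j) = 171*K
U(T) = -sqrt(-217 + T)/8 (U(T) = -sqrt(T - 217)/8 = -sqrt(-217 + T)/8)
((-15684 + 7662) - 26124)/(z(144, -146) + U(44)) = ((-15684 + 7662) - 26124)/(171*144 - sqrt(-217 + 44)/8) = (-8022 - 26124)/(24624 - I*sqrt(173)/8) = -34146/(24624 - I*sqrt(173)/8)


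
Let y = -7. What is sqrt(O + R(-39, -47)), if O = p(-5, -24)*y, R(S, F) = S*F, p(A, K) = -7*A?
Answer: 2*sqrt(397) ≈ 39.850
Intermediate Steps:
R(S, F) = F*S
O = -245 (O = -7*(-5)*(-7) = 35*(-7) = -245)
sqrt(O + R(-39, -47)) = sqrt(-245 - 47*(-39)) = sqrt(-245 + 1833) = sqrt(1588) = 2*sqrt(397)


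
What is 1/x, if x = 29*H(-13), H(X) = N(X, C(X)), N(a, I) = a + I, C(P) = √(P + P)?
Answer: -1/435 - I*√26/5655 ≈ -0.0022989 - 0.00090168*I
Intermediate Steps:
C(P) = √2*√P (C(P) = √(2*P) = √2*√P)
N(a, I) = I + a
H(X) = X + √2*√X (H(X) = √2*√X + X = X + √2*√X)
x = -377 + 29*I*√26 (x = 29*(-13 + √2*√(-13)) = 29*(-13 + √2*(I*√13)) = 29*(-13 + I*√26) = -377 + 29*I*√26 ≈ -377.0 + 147.87*I)
1/x = 1/(-377 + 29*I*√26)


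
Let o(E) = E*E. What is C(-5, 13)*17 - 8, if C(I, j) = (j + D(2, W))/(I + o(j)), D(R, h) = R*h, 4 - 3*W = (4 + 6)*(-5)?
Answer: -479/164 ≈ -2.9207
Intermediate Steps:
o(E) = E**2
W = 18 (W = 4/3 - (4 + 6)*(-5)/3 = 4/3 - 10*(-5)/3 = 4/3 - 1/3*(-50) = 4/3 + 50/3 = 18)
C(I, j) = (36 + j)/(I + j**2) (C(I, j) = (j + 2*18)/(I + j**2) = (j + 36)/(I + j**2) = (36 + j)/(I + j**2))
C(-5, 13)*17 - 8 = ((36 + 13)/(-5 + 13**2))*17 - 8 = (49/(-5 + 169))*17 - 8 = (49/164)*17 - 8 = 833/164 - 8 = -479/164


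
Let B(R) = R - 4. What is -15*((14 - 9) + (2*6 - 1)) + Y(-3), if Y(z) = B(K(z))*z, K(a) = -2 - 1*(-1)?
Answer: -225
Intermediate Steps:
K(a) = -1 (K(a) = -2 + 1 = -1)
B(R) = -4 + R
Y(z) = -5*z (Y(z) = (-4 - 1)*z = -5*z)
-15*((14 - 9) + (2*6 - 1)) + Y(-3) = -15*((14 - 9) + (2*6 - 1)) - 5*(-3) = -15*(5 + (12 - 1)) + 15 = -15*(5 + 11) + 15 = -15*16 + 15 = -240 + 15 = -225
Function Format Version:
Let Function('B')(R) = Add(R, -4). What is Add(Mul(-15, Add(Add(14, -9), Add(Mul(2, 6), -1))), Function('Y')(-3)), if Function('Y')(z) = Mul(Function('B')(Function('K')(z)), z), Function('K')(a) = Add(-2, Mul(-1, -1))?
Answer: -225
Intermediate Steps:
Function('K')(a) = -1 (Function('K')(a) = Add(-2, 1) = -1)
Function('B')(R) = Add(-4, R)
Function('Y')(z) = Mul(-5, z) (Function('Y')(z) = Mul(Add(-4, -1), z) = Mul(-5, z))
Add(Mul(-15, Add(Add(14, -9), Add(Mul(2, 6), -1))), Function('Y')(-3)) = Add(Mul(-15, Add(Add(14, -9), Add(Mul(2, 6), -1))), Mul(-5, -3)) = Add(Mul(-15, Add(5, Add(12, -1))), 15) = Add(Mul(-15, Add(5, 11)), 15) = Add(Mul(-15, 16), 15) = Add(-240, 15) = -225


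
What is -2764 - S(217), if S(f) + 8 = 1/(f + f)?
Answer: -1196105/434 ≈ -2756.0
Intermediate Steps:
S(f) = -8 + 1/(2*f) (S(f) = -8 + 1/(f + f) = -8 + 1/(2*f))
-2764 - S(217) = -2764 - (-8 + (½)/217) = -2764 - (-8 + (½)*(1/217)) = -2764 - (-8 + 1/434) = -2764 - 1*(-3471/434) = -2764 + 3471/434 = -1196105/434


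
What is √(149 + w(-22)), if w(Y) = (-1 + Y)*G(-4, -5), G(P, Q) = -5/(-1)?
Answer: √34 ≈ 5.8309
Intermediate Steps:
G(P, Q) = 5 (G(P, Q) = -5*(-1) = 5)
w(Y) = -5 + 5*Y (w(Y) = (-1 + Y)*5 = -5 + 5*Y)
√(149 + w(-22)) = √(149 + (-5 + 5*(-22))) = √(149 + (-5 - 110)) = √(149 - 115) = √34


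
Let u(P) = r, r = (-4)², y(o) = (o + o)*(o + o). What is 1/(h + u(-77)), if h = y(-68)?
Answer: 1/18512 ≈ 5.4019e-5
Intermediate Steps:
y(o) = 4*o² (y(o) = (2*o)*(2*o) = 4*o²)
h = 18496 (h = 4*(-68)² = 4*4624 = 18496)
r = 16
u(P) = 16
1/(h + u(-77)) = 1/(18496 + 16) = 1/18512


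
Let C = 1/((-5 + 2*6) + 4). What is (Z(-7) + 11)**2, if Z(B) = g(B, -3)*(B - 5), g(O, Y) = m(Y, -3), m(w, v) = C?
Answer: 11881/121 ≈ 98.190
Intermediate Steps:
C = 1/11 (C = 1/((-5 + 12) + 4) = 1/(7 + 4) = 1/11 ≈ 0.090909)
m(w, v) = 1/11
g(O, Y) = 1/11
Z(B) = -5/11 + B/11 (Z(B) = (B - 5)/11 = (-5 + B)/11 = -5/11 + B/11)
(Z(-7) + 11)**2 = ((-5/11 + (1/11)*(-7)) + 11)**2 = ((-5/11 - 7/11) + 11)**2 = (-12/11 + 11)**2 = (109/11)**2 = 11881/121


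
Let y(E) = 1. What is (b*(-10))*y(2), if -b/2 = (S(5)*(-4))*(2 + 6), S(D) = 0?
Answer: 0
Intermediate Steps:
b = 0 (b = -2*0*(-4)*(2 + 6) = -0*8 = -2*0 = 0)
(b*(-10))*y(2) = (0*(-10))*1 = 0*1 = 0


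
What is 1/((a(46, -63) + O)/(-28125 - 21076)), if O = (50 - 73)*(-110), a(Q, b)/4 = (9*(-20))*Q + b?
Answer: 49201/30842 ≈ 1.5953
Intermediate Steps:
a(Q, b) = -720*Q + 4*b (a(Q, b) = 4*((9*(-20))*Q + b) = 4*(-180*Q + b) = 4*(b - 180*Q) = -720*Q + 4*b)
O = 2530 (O = -23*(-110) = 2530)
1/((a(46, -63) + O)/(-28125 - 21076)) = 1/(((-720*46 + 4*(-63)) + 2530)/(-28125 - 21076)) = 1/(((-33120 - 252) + 2530)/(-49201)) = 1/((-33372 + 2530)*(-1/49201)) = 1/(-30842*(-1/49201)) = 1/(30842/49201) = 49201/30842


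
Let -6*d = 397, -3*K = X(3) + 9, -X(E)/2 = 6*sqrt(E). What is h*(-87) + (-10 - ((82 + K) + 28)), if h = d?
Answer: 11279/2 - 4*sqrt(3) ≈ 5632.6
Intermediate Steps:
X(E) = -12*sqrt(E)
K = -3 + 4*sqrt(3) (K = -(-12*sqrt(3) + 9)/3 = -(9 - 12*sqrt(3))/3 = -3 + 4*sqrt(3) ≈ 3.9282)
d = -397/6 (d = -1/6*397 = -397/6 ≈ -66.167)
h = -397/6 ≈ -66.167
h*(-87) + (-10 - ((82 + K) + 28)) = -397/6*(-87) + (-10 - ((82 + (-3 + 4*sqrt(3))) + 28)) = 11513/2 + (-10 - ((79 + 4*sqrt(3)) + 28)) = 11513/2 + (-10 - (107 + 4*sqrt(3))) = 11513/2 + (-10 + (-107 - 4*sqrt(3))) = 11513/2 + (-117 - 4*sqrt(3)) = 11279/2 - 4*sqrt(3)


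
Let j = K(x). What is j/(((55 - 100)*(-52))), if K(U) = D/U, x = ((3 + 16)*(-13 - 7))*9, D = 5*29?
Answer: -29/1600560 ≈ -1.8119e-5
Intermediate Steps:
D = 145
x = -3420 (x = (19*(-20))*9 = -380*9 = -3420)
K(U) = 145/U
j = -29/684 (j = 145/(-3420) = 145*(-1/3420) = -29/684 ≈ -0.042398)
j/(((55 - 100)*(-52))) = -29*(-1/(52*(55 - 100)))/684 = -29/(684*((-45*(-52)))) = -29/684/2340 = -29/684*1/2340 = -29/1600560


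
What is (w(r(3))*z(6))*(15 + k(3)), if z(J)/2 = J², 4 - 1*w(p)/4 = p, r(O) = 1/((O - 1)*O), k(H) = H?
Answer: 19872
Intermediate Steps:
r(O) = 1/(O*(-1 + O)) (r(O) = 1/((-1 + O)*O) = 1/(O*(-1 + O)))
w(p) = 16 - 4*p
z(J) = 2*J²
(w(r(3))*z(6))*(15 + k(3)) = ((16 - 4/(3*(-1 + 3)))*(2*6²))*(15 + 3) = ((16 - 4/(3*2))*(2*36))*18 = ((16 - 4/(3*2))*72)*18 = ((16 - 4*⅙)*72)*18 = ((16 - ⅔)*72)*18 = ((46/3)*72)*18 = 1104*18 = 19872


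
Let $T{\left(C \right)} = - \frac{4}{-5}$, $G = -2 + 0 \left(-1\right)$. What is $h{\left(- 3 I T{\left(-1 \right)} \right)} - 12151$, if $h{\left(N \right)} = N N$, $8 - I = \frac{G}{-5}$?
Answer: $- \frac{7386439}{625} \approx -11818.0$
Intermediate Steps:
$G = -2$ ($G = -2 + 0 = -2$)
$T{\left(C \right)} = \frac{4}{5}$ ($T{\left(C \right)} = \left(-4\right) \left(- \frac{1}{5}\right) = \frac{4}{5}$)
$I = \frac{38}{5}$ ($I = 8 - - \frac{2}{-5} = 8 - \left(-2\right) \left(- \frac{1}{5}\right) = 8 - \frac{2}{5} = \frac{38}{5} \approx 7.6$)
$h{\left(N \right)} = N^{2}$
$h{\left(- 3 I T{\left(-1 \right)} \right)} - 12151 = \left(\left(-3\right) \frac{38}{5} \cdot \frac{4}{5}\right)^{2} - 12151 = \left(\left(- \frac{114}{5}\right) \frac{4}{5}\right)^{2} - 12151 = \left(- \frac{456}{25}\right)^{2} - 12151 = \frac{207936}{625} - 12151 = - \frac{7386439}{625}$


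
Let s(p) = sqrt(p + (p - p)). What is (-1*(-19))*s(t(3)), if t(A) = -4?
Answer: 38*I ≈ 38.0*I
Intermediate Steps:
s(p) = sqrt(p) (s(p) = sqrt(p + 0) = sqrt(p))
(-1*(-19))*s(t(3)) = (-1*(-19))*sqrt(-4) = 19*(2*I) = 38*I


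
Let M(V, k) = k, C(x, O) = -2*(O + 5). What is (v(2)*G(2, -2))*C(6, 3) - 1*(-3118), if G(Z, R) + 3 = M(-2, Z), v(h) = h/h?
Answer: 3134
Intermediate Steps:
C(x, O) = -10 - 2*O (C(x, O) = -2*(5 + O) = -10 - 2*O)
v(h) = 1
G(Z, R) = -3 + Z
(v(2)*G(2, -2))*C(6, 3) - 1*(-3118) = (1*(-3 + 2))*(-10 - 2*3) - 1*(-3118) = (1*(-1))*(-10 - 6) + 3118 = -1*(-16) + 3118 = 16 + 3118 = 3134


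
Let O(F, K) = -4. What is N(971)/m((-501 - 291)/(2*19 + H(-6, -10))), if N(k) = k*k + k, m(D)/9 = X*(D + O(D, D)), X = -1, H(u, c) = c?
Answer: 367038/113 ≈ 3248.1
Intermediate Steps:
m(D) = 36 - 9*D (m(D) = 9*(-(D - 4)) = 9*(-(-4 + D)) = 9*(4 - D) = 36 - 9*D)
N(k) = k + k**2 (N(k) = k**2 + k = k + k**2)
N(971)/m((-501 - 291)/(2*19 + H(-6, -10))) = (971*(1 + 971))/(36 - 9*(-501 - 291)/(2*19 - 10)) = (971*972)/(36 - (-7128)/(38 - 10)) = 943812/(36 - (-7128)/28) = 943812/(36 - 9*(-198/7)) = 943812/(36 + 1782/7) = 943812/(2034/7) = 943812*(7/2034) = 367038/113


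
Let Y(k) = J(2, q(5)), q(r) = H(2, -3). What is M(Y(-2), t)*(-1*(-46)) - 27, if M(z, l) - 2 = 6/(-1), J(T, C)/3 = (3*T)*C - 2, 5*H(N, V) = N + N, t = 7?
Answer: -211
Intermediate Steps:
H(N, V) = 2*N/5 (H(N, V) = (N + N)/5 = (2*N)/5 = 2*N/5)
q(r) = ⅘ (q(r) = (⅖)*2 = ⅘)
J(T, C) = -6 + 9*C*T (J(T, C) = 3*((3*T)*C - 2) = 3*(3*C*T - 2) = 3*(-2 + 3*C*T) = -6 + 9*C*T)
Y(k) = 42/5 (Y(k) = -6 + 9*(⅘)*2 = -6 + 72/5 = 42/5)
M(z, l) = -4 (M(z, l) = 2 + 6/(-1) = 2 + 6*(-1) = 2 - 6 = -4)
M(Y(-2), t)*(-1*(-46)) - 27 = -(-4)*(-46) - 27 = -4*46 - 27 = -184 - 27 = -211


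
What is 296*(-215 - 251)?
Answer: -137936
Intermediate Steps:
296*(-215 - 251) = 296*(-466) = -137936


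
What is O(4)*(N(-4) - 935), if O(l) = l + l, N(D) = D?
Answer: -7512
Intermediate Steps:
O(l) = 2*l
O(4)*(N(-4) - 935) = (2*4)*(-4 - 935) = 8*(-939) = -7512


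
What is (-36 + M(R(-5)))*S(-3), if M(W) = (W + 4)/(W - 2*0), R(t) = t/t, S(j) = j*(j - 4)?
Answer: -651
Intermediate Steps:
S(j) = j*(-4 + j)
R(t) = 1
M(W) = (4 + W)/W (M(W) = (4 + W)/(W + 0) = (4 + W)/W)
(-36 + M(R(-5)))*S(-3) = (-36 + (4 + 1)/1)*(-3*(-4 - 3)) = (-36 + 1*5)*(-3*(-7)) = (-36 + 5)*21 = -31*21 = -651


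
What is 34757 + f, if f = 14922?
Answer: 49679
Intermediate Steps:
34757 + f = 34757 + 14922 = 49679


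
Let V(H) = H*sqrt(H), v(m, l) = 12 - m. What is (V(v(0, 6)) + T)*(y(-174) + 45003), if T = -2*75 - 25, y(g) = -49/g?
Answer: -1370349925/174 + 31322284*sqrt(3)/29 ≈ -6.0048e+6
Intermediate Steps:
V(H) = H**(3/2)
T = -175 (T = -150 - 25 = -175)
(V(v(0, 6)) + T)*(y(-174) + 45003) = ((12 - 1*0)**(3/2) - 175)*(-49/(-174) + 45003) = ((12 + 0)**(3/2) - 175)*(-49*(-1/174) + 45003) = (12**(3/2) - 175)*(49/174 + 45003) = (24*sqrt(3) - 175)*(7830571/174) = (-175 + 24*sqrt(3))*(7830571/174) = -1370349925/174 + 31322284*sqrt(3)/29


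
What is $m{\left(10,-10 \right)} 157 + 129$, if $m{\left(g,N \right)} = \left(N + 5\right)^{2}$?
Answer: $4054$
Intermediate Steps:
$m{\left(g,N \right)} = \left(5 + N\right)^{2}$
$m{\left(10,-10 \right)} 157 + 129 = \left(5 - 10\right)^{2} \cdot 157 + 129 = \left(-5\right)^{2} \cdot 157 + 129 = 25 \cdot 157 + 129 = 3925 + 129 = 4054$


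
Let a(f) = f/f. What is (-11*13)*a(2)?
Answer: -143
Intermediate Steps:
a(f) = 1
(-11*13)*a(2) = -11*13*1 = -143*1 = -143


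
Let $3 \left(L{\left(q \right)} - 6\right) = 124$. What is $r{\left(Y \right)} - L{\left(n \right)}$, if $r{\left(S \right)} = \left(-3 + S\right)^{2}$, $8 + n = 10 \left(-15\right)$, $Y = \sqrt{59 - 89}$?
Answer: $- \frac{205}{3} - 6 i \sqrt{30} \approx -68.333 - 32.863 i$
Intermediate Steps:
$Y = i \sqrt{30}$ ($Y = \sqrt{-30} = i \sqrt{30} \approx 5.4772 i$)
$n = -158$ ($n = -8 + 10 \left(-15\right) = -8 - 150 = -158$)
$L{\left(q \right)} = \frac{142}{3}$ ($L{\left(q \right)} = 6 + \frac{1}{3} \cdot 124 = 6 + \frac{124}{3} = \frac{142}{3}$)
$r{\left(Y \right)} - L{\left(n \right)} = \left(-3 + i \sqrt{30}\right)^{2} - \frac{142}{3} = - \frac{142}{3} + \left(-3 + i \sqrt{30}\right)^{2}$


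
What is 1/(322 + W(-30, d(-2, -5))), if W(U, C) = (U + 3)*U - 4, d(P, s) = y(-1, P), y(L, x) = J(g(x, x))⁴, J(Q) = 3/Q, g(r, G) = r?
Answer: 1/1128 ≈ 0.00088653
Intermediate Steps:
y(L, x) = 81/x⁴ (y(L, x) = (3/x)⁴ = 81/x⁴)
d(P, s) = 81/P⁴
W(U, C) = -4 + U*(3 + U) (W(U, C) = (3 + U)*U - 4 = U*(3 + U) - 4 = -4 + U*(3 + U))
1/(322 + W(-30, d(-2, -5))) = 1/(322 + (-4 + (-30)² + 3*(-30))) = 1/(322 + (-4 + 900 - 90)) = 1/(322 + 806) = 1/1128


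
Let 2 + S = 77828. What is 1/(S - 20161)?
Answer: 1/57665 ≈ 1.7342e-5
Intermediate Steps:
S = 77826 (S = -2 + 77828 = 77826)
1/(S - 20161) = 1/(77826 - 20161) = 1/57665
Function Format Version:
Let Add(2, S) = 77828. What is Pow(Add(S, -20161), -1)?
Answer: Rational(1, 57665) ≈ 1.7342e-5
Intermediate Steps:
S = 77826 (S = Add(-2, 77828) = 77826)
Pow(Add(S, -20161), -1) = Pow(Add(77826, -20161), -1) = Pow(57665, -1) = Rational(1, 57665)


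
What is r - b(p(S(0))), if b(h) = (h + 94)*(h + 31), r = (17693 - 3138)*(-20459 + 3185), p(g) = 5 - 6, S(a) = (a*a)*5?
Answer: -251425860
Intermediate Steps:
S(a) = 5*a² (S(a) = a²*5 = 5*a²)
p(g) = -1
r = -251423070 (r = 14555*(-17274) = -251423070)
b(h) = (31 + h)*(94 + h) (b(h) = (94 + h)*(31 + h) = (31 + h)*(94 + h))
r - b(p(S(0))) = -251423070 - (2914 + (-1)² + 125*(-1)) = -251423070 - (2914 + 1 - 125) = -251423070 - 1*2790 = -251423070 - 2790 = -251425860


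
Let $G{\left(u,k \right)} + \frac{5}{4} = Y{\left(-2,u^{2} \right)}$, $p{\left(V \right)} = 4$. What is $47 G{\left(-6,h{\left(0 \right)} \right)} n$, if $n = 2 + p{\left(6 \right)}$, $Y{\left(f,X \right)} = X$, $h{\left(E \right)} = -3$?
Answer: $\frac{19599}{2} \approx 9799.5$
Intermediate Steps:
$G{\left(u,k \right)} = - \frac{5}{4} + u^{2}$
$n = 6$ ($n = 2 + 4 = 6$)
$47 G{\left(-6,h{\left(0 \right)} \right)} n = 47 \left(- \frac{5}{4} + \left(-6\right)^{2}\right) 6 = 47 \left(- \frac{5}{4} + 36\right) 6 = 47 \cdot \frac{139}{4} \cdot 6 = \frac{6533}{4} \cdot 6 = \frac{19599}{2}$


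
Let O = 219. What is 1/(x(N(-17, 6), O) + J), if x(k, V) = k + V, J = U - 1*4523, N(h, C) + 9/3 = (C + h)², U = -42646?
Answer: -1/46832 ≈ -2.1353e-5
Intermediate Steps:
N(h, C) = -3 + (C + h)²
J = -47169 (J = -42646 - 1*4523 = -42646 - 4523 = -47169)
x(k, V) = V + k
1/(x(N(-17, 6), O) + J) = 1/((219 + (-3 + (6 - 17)²)) - 47169) = 1/((219 + (-3 + (-11)²)) - 47169) = 1/((219 + (-3 + 121)) - 47169) = 1/((219 + 118) - 47169) = 1/(337 - 47169) = 1/(-46832) = -1/46832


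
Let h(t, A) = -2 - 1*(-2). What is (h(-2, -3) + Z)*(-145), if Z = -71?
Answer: 10295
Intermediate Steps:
h(t, A) = 0 (h(t, A) = -2 + 2 = 0)
(h(-2, -3) + Z)*(-145) = (0 - 71)*(-145) = -71*(-145) = 10295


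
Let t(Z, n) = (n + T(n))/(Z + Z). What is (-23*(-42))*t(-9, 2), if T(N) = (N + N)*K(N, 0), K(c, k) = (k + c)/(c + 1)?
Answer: -2254/9 ≈ -250.44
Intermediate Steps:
K(c, k) = (c + k)/(1 + c)
T(N) = 2*N²/(1 + N) (T(N) = (N + N)*((N + 0)/(1 + N)) = (2*N)*(N/(1 + N)) = 2*N²/(1 + N))
t(Z, n) = (n + 2*n²/(1 + n))/(2*Z) (t(Z, n) = (n + 2*n²/(1 + n))/(Z + Z) = (n + 2*n²/(1 + n))/((2*Z)) = (n + 2*n²/(1 + n))*(1/(2*Z)) = (n + 2*n²/(1 + n))/(2*Z))
(-23*(-42))*t(-9, 2) = (-23*(-42))*((½)*2*(1 + 3*2)/(-9*(1 + 2))) = 966*((½)*2*(-⅑)*(1 + 6)/3) = 966*((½)*2*(-⅑)*(⅓)*7) = 966*(-7/27) = -2254/9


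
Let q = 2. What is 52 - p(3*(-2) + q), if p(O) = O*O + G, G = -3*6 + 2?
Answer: 52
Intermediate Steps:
G = -16 (G = -18 + 2 = -16)
p(O) = -16 + O**2 (p(O) = O*O - 16 = O**2 - 16 = -16 + O**2)
52 - p(3*(-2) + q) = 52 - (-16 + (3*(-2) + 2)**2) = 52 - (-16 + (-6 + 2)**2) = 52 - (-16 + (-4)**2) = 52 - (-16 + 16) = 52 - 1*0 = 52 + 0 = 52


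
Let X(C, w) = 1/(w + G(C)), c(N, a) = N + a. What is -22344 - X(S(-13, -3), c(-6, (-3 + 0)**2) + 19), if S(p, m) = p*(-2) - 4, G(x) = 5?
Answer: -603289/27 ≈ -22344.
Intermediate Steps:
S(p, m) = -4 - 2*p (S(p, m) = -2*p - 4 = -4 - 2*p)
X(C, w) = 1/(5 + w) (X(C, w) = 1/(w + 5) = 1/(5 + w))
-22344 - X(S(-13, -3), c(-6, (-3 + 0)**2) + 19) = -22344 - 1/(5 + ((-6 + (-3 + 0)**2) + 19)) = -22344 - 1/(5 + ((-6 + (-3)**2) + 19)) = -22344 - 1/(5 + ((-6 + 9) + 19)) = -22344 - 1/(5 + (3 + 19)) = -22344 - 1/(5 + 22) = -22344 - 1/27 = -603289/27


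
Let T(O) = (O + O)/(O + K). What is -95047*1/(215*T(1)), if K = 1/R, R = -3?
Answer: -95047/645 ≈ -147.36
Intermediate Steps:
K = -⅓ (K = 1/(-3) = -⅓ ≈ -0.33333)
T(O) = 2*O/(-⅓ + O) (T(O) = (O + O)/(O - ⅓) = (2*O)/(-⅓ + O) = 2*O/(-⅓ + O))
-95047*1/(215*T(1)) = -95047/((-43*(-5))*(6*1/(-1 + 3*1))) = -95047/(215*(6*1/(-1 + 3))) = -95047/(215*(6*1/2)) = -95047/(215*(6*1*(½))) = -95047/(215*3) = -95047/645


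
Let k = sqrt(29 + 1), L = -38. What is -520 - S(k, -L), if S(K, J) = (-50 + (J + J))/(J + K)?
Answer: -368134/707 + 13*sqrt(30)/707 ≈ -520.60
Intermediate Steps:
k = sqrt(30) ≈ 5.4772
S(K, J) = (-50 + 2*J)/(J + K)
-520 - S(k, -L) = -520 - 2*(-25 - 1*(-38))/(-1*(-38) + sqrt(30)) = -520 - 2*(-25 + 38)/(38 + sqrt(30)) = -520 - 2*13/(38 + sqrt(30)) = -520 - 26/(38 + sqrt(30))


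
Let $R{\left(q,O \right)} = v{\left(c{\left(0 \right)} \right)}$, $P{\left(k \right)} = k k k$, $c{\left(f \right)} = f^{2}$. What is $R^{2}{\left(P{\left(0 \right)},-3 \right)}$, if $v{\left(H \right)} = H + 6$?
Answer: $36$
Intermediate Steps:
$P{\left(k \right)} = k^{3}$ ($P{\left(k \right)} = k^{2} k = k^{3}$)
$v{\left(H \right)} = 6 + H$
$R{\left(q,O \right)} = 6$ ($R{\left(q,O \right)} = 6 + 0^{2} = 6 + 0 = 6$)
$R^{2}{\left(P{\left(0 \right)},-3 \right)} = 6^{2} = 36$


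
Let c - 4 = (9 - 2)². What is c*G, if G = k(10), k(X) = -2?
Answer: -106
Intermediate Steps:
G = -2
c = 53 (c = 4 + (9 - 2)² = 4 + 7² = 4 + 49 = 53)
c*G = 53*(-2) = -106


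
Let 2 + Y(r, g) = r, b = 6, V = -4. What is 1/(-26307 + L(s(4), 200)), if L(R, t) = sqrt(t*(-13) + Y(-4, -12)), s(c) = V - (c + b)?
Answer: -26307/692060855 - I*sqrt(2606)/692060855 ≈ -3.8013e-5 - 7.3764e-8*I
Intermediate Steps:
Y(r, g) = -2 + r
s(c) = -10 - c (s(c) = -4 - (c + 6) = -4 - (6 + c) = -4 + (-6 - c) = -10 - c)
L(R, t) = sqrt(-6 - 13*t) (L(R, t) = sqrt(t*(-13) + (-2 - 4)) = sqrt(-13*t - 6) = sqrt(-6 - 13*t))
1/(-26307 + L(s(4), 200)) = 1/(-26307 + sqrt(-6 - 13*200)) = 1/(-26307 + sqrt(-6 - 2600)) = 1/(-26307 + sqrt(-2606)) = 1/(-26307 + I*sqrt(2606))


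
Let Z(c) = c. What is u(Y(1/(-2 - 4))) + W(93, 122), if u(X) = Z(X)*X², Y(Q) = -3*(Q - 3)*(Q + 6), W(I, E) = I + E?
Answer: 294451145/1728 ≈ 1.7040e+5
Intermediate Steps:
W(I, E) = E + I
Y(Q) = -3*(-3 + Q)*(6 + Q)
u(X) = X³ (u(X) = X*X² = X³)
u(Y(1/(-2 - 4))) + W(93, 122) = (54 - 9/(-2 - 4) - 3/(-2 - 4)²)³ + (122 + 93) = (54 - 9/(-6) - 3*(1/(-6))²)³ + 215 = (54 - 9*(-⅙) - 3*(-⅙)²)³ + 215 = (54 + 3/2 - 3*1/36)³ + 215 = (54 + 3/2 - 1/12)³ + 215 = (665/12)³ + 215 = 294079625/1728 + 215 = 294451145/1728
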